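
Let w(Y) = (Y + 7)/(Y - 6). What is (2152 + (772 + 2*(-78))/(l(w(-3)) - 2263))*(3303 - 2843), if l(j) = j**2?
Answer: 7887674560/7969 ≈ 9.8980e+5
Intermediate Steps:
w(Y) = (7 + Y)/(-6 + Y)
(2152 + (772 + 2*(-78))/(l(w(-3)) - 2263))*(3303 - 2843) = (2152 + (772 + 2*(-78))/(((7 - 3)/(-6 - 3))**2 - 2263))*(3303 - 2843) = (2152 + (772 - 156)/((4/(-9))**2 - 2263))*460 = (2152 + 616/((-1/9*4)**2 - 2263))*460 = (2152 + 616/((-4/9)**2 - 2263))*460 = (2152 + 616/(16/81 - 2263))*460 = (2152 + 616/(-183287/81))*460 = (2152 + 616*(-81/183287))*460 = (2152 - 49896/183287)*460 = (394383728/183287)*460 = 7887674560/7969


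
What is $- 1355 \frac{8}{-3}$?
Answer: $\frac{10840}{3} \approx 3613.3$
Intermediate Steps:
$- 1355 \frac{8}{-3} = - 1355 \cdot 8 \left(- \frac{1}{3}\right) = \left(-1355\right) \left(- \frac{8}{3}\right) = \frac{10840}{3}$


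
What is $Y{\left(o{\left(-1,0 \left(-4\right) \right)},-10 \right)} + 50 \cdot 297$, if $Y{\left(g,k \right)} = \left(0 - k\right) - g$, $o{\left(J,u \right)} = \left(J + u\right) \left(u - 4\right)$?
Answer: $14856$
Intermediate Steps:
$o{\left(J,u \right)} = \left(-4 + u\right) \left(J + u\right)$ ($o{\left(J,u \right)} = \left(J + u\right) \left(-4 + u\right) = \left(-4 + u\right) \left(J + u\right)$)
$Y{\left(g,k \right)} = - g - k$ ($Y{\left(g,k \right)} = - k - g = - g - k$)
$Y{\left(o{\left(-1,0 \left(-4\right) \right)},-10 \right)} + 50 \cdot 297 = \left(- (\left(0 \left(-4\right)\right)^{2} - -4 - 4 \cdot 0 \left(-4\right) - 0 \left(-4\right)) - -10\right) + 50 \cdot 297 = \left(- (0^{2} + 4 - 0 - 0) + 10\right) + 14850 = \left(- (0 + 4 + 0 + 0) + 10\right) + 14850 = \left(\left(-1\right) 4 + 10\right) + 14850 = \left(-4 + 10\right) + 14850 = 6 + 14850 = 14856$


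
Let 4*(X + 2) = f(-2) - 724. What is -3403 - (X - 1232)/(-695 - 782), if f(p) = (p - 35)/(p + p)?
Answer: -11491757/3376 ≈ -3404.0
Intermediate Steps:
f(p) = (-35 + p)/(2*p) (f(p) = (-35 + p)/((2*p)) = (-35 + p)*(1/(2*p)) = (-35 + p)/(2*p))
X = -2891/16 (X = -2 + ((½)*(-35 - 2)/(-2) - 724)/4 = -2 + ((½)*(-½)*(-37) - 724)/4 = -2 + (37/4 - 724)/4 = -2 + (¼)*(-2859/4) = -2 - 2859/16 = -2891/16 ≈ -180.69)
-3403 - (X - 1232)/(-695 - 782) = -3403 - (-2891/16 - 1232)/(-695 - 782) = -3403 - (-22603)/(16*(-1477)) = -3403 - (-22603)*(-1)/(16*1477) = -3403 - 1*3229/3376 = -3403 - 3229/3376 = -11491757/3376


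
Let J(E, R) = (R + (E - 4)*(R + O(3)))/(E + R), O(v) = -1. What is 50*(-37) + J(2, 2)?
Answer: -1850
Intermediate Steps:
J(E, R) = (R + (-1 + R)*(-4 + E))/(E + R) (J(E, R) = (R + (E - 4)*(R - 1))/(E + R) = (R + (-4 + E)*(-1 + R))/(E + R) = (R + (-1 + R)*(-4 + E))/(E + R))
50*(-37) + J(2, 2) = 50*(-37) + (4 - 1*2 - 3*2 + 2*2)/(2 + 2) = -1850 + (4 - 2 - 6 + 4)/4 = -1850 + (¼)*0 = -1850 + 0 = -1850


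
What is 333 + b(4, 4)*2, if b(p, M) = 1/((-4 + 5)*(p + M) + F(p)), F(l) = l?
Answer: 1999/6 ≈ 333.17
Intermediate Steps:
b(p, M) = 1/(M + 2*p) (b(p, M) = 1/((-4 + 5)*(p + M) + p) = 1/(1*(M + p) + p) = 1/((M + p) + p) = 1/(M + 2*p))
333 + b(4, 4)*2 = 333 + 2/(4 + 2*4) = 333 + 2/(4 + 8) = 333 + 2/12 = 333 + (1/12)*2 = 333 + 1/6 = 1999/6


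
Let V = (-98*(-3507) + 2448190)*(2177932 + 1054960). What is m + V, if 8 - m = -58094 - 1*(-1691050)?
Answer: 9025831952444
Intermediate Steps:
V = 9025833585392 (V = (343686 + 2448190)*3232892 = 2791876*3232892 = 9025833585392)
m = -1632948 (m = 8 - (-58094 - 1*(-1691050)) = 8 - (-58094 + 1691050) = 8 - 1*1632956 = 8 - 1632956 = -1632948)
m + V = -1632948 + 9025833585392 = 9025831952444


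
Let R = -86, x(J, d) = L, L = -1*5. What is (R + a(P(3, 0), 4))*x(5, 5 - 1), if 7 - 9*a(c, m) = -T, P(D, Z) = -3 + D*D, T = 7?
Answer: 3800/9 ≈ 422.22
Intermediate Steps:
L = -5
x(J, d) = -5
P(D, Z) = -3 + D**2
a(c, m) = 14/9 (a(c, m) = 7/9 - (-1)*7/9 = 7/9 - 1/9*(-7) = 7/9 + 7/9 = 14/9)
(R + a(P(3, 0), 4))*x(5, 5 - 1) = (-86 + 14/9)*(-5) = -760/9*(-5) = 3800/9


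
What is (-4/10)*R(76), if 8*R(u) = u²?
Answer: -1444/5 ≈ -288.80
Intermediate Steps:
R(u) = u²/8
(-4/10)*R(76) = (-4/10)*((⅛)*76²) = (-4*⅒)*((⅛)*5776) = -⅖*722 = -1444/5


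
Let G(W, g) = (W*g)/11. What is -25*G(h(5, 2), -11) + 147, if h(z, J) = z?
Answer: 272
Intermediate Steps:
G(W, g) = W*g/11 (G(W, g) = (W*g)*(1/11) = W*g/11)
-25*G(h(5, 2), -11) + 147 = -25*5*(-11)/11 + 147 = -25*(-5) + 147 = 125 + 147 = 272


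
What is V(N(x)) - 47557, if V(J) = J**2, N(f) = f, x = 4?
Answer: -47541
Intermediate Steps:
V(N(x)) - 47557 = 4**2 - 47557 = 16 - 47557 = -47541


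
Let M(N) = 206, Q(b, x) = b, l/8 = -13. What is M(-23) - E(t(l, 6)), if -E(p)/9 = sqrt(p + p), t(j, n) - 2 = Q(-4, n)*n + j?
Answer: 206 + 54*I*sqrt(7) ≈ 206.0 + 142.87*I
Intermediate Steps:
l = -104 (l = 8*(-13) = -104)
t(j, n) = 2 + j - 4*n (t(j, n) = 2 + (-4*n + j) = 2 + (j - 4*n) = 2 + j - 4*n)
E(p) = -9*sqrt(2)*sqrt(p) (E(p) = -9*sqrt(p + p) = -9*sqrt(2)*sqrt(p))
M(-23) - E(t(l, 6)) = 206 - (-9)*sqrt(2)*sqrt(2 - 104 - 4*6) = 206 - (-9)*sqrt(2)*sqrt(2 - 104 - 24) = 206 - (-9)*sqrt(2)*sqrt(-126) = 206 - (-9)*sqrt(2)*3*I*sqrt(14) = 206 - (-54)*I*sqrt(7) = 206 + 54*I*sqrt(7)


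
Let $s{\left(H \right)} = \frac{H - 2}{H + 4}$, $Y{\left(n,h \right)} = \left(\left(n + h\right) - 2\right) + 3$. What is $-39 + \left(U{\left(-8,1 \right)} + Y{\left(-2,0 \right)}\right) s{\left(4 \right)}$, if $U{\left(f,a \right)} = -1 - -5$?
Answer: $- \frac{153}{4} \approx -38.25$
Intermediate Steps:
$U{\left(f,a \right)} = 4$ ($U{\left(f,a \right)} = -1 + 5 = 4$)
$Y{\left(n,h \right)} = 1 + h + n$ ($Y{\left(n,h \right)} = \left(\left(h + n\right) - 2\right) + 3 = \left(-2 + h + n\right) + 3 = 1 + h + n$)
$s{\left(H \right)} = \frac{-2 + H}{4 + H}$
$-39 + \left(U{\left(-8,1 \right)} + Y{\left(-2,0 \right)}\right) s{\left(4 \right)} = -39 + \left(4 + \left(1 + 0 - 2\right)\right) \frac{-2 + 4}{4 + 4} = -39 + \left(4 - 1\right) \frac{1}{8} \cdot 2 = -39 + 3 \cdot \frac{1}{8} \cdot 2 = -39 + 3 \cdot \frac{1}{4} = -39 + \frac{3}{4} = - \frac{153}{4}$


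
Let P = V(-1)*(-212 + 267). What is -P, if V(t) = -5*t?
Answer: -275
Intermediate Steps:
P = 275 (P = (-5*(-1))*(-212 + 267) = 5*55 = 275)
-P = -1*275 = -275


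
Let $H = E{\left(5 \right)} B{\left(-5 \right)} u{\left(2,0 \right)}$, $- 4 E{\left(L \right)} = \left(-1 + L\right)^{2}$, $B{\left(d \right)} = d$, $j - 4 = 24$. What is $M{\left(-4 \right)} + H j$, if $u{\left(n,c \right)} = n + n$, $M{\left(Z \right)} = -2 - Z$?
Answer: $2242$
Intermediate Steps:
$u{\left(n,c \right)} = 2 n$
$j = 28$ ($j = 4 + 24 = 28$)
$E{\left(L \right)} = - \frac{\left(-1 + L\right)^{2}}{4}$
$H = 80$ ($H = - \frac{\left(-1 + 5\right)^{2}}{4} \left(-5\right) 2 \cdot 2 = - \frac{4^{2}}{4} \left(-5\right) 4 = \left(- \frac{1}{4}\right) 16 \left(-5\right) 4 = \left(-4\right) \left(-5\right) 4 = 20 \cdot 4 = 80$)
$M{\left(-4 \right)} + H j = \left(-2 - -4\right) + 80 \cdot 28 = \left(-2 + 4\right) + 2240 = 2 + 2240 = 2242$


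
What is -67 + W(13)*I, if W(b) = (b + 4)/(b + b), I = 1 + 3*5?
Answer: -735/13 ≈ -56.538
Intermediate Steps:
I = 16 (I = 1 + 15 = 16)
W(b) = (4 + b)/(2*b) (W(b) = (4 + b)/((2*b)) = (4 + b)*(1/(2*b)) = (4 + b)/(2*b))
-67 + W(13)*I = -67 + ((½)*(4 + 13)/13)*16 = -67 + ((½)*(1/13)*17)*16 = -67 + (17/26)*16 = -67 + 136/13 = -735/13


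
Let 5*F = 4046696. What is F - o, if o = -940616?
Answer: 8749776/5 ≈ 1.7500e+6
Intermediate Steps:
F = 4046696/5 (F = (⅕)*4046696 = 4046696/5 ≈ 8.0934e+5)
F - o = 4046696/5 - 1*(-940616) = 4046696/5 + 940616 = 8749776/5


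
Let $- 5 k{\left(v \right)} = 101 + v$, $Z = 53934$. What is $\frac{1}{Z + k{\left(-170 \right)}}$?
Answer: $\frac{5}{269739} \approx 1.8536 \cdot 10^{-5}$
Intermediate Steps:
$k{\left(v \right)} = - \frac{101}{5} - \frac{v}{5}$ ($k{\left(v \right)} = - \frac{101 + v}{5} = - \frac{101}{5} - \frac{v}{5}$)
$\frac{1}{Z + k{\left(-170 \right)}} = \frac{1}{53934 - - \frac{69}{5}} = \frac{1}{53934 + \left(- \frac{101}{5} + 34\right)} = \frac{1}{53934 + \frac{69}{5}} = \frac{1}{\frac{269739}{5}} = \frac{5}{269739}$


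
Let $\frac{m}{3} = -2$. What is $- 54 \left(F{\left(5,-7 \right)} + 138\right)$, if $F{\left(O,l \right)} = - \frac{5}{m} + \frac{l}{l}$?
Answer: $-7551$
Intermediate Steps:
$m = -6$ ($m = 3 \left(-2\right) = -6$)
$F{\left(O,l \right)} = \frac{11}{6}$ ($F{\left(O,l \right)} = - \frac{5}{-6} + \frac{l}{l} = \left(-5\right) \left(- \frac{1}{6}\right) + 1 = \frac{5}{6} + 1 = \frac{11}{6}$)
$- 54 \left(F{\left(5,-7 \right)} + 138\right) = - 54 \left(\frac{11}{6} + 138\right) = \left(-54\right) \frac{839}{6} = -7551$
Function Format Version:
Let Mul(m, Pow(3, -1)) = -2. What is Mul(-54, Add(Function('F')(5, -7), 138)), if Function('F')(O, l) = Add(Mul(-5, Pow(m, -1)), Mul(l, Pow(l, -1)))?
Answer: -7551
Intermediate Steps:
m = -6 (m = Mul(3, -2) = -6)
Function('F')(O, l) = Rational(11, 6) (Function('F')(O, l) = Add(Mul(-5, Pow(-6, -1)), Mul(l, Pow(l, -1))) = Add(Mul(-5, Rational(-1, 6)), 1) = Add(Rational(5, 6), 1) = Rational(11, 6))
Mul(-54, Add(Function('F')(5, -7), 138)) = Mul(-54, Add(Rational(11, 6), 138)) = Mul(-54, Rational(839, 6)) = -7551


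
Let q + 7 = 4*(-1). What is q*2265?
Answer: -24915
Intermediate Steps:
q = -11 (q = -7 + 4*(-1) = -7 - 4 = -11)
q*2265 = -11*2265 = -24915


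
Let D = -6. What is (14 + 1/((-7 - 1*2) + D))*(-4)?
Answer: -836/15 ≈ -55.733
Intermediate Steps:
(14 + 1/((-7 - 1*2) + D))*(-4) = (14 + 1/((-7 - 1*2) - 6))*(-4) = (14 + 1/((-7 - 2) - 6))*(-4) = (14 + 1/(-9 - 6))*(-4) = (14 + 1/(-15))*(-4) = (14 - 1/15)*(-4) = (209/15)*(-4) = -836/15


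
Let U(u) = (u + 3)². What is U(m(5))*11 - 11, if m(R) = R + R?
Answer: 1848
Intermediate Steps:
m(R) = 2*R
U(u) = (3 + u)²
U(m(5))*11 - 11 = (3 + 2*5)²*11 - 11 = (3 + 10)²*11 - 11 = 13²*11 - 11 = 169*11 - 11 = 1859 - 11 = 1848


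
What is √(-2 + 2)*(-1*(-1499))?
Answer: 0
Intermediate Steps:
√(-2 + 2)*(-1*(-1499)) = √0*1499 = 0*1499 = 0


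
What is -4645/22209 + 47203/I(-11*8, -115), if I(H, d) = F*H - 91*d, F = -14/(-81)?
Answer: 80983164302/18798430497 ≈ 4.3080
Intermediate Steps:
F = 14/81 (F = -14*(-1/81) = 14/81 ≈ 0.17284)
I(H, d) = -91*d + 14*H/81 (I(H, d) = 14*H/81 - 91*d = -91*d + 14*H/81)
-4645/22209 + 47203/I(-11*8, -115) = -4645/22209 + 47203/(-91*(-115) + 14*(-11*8)/81) = -4645*1/22209 + 47203/(10465 + (14/81)*(-88)) = -4645/22209 + 47203/(10465 - 1232/81) = -4645/22209 + 47203/(846433/81) = -4645/22209 + 47203*(81/846433) = -4645/22209 + 3823443/846433 = 80983164302/18798430497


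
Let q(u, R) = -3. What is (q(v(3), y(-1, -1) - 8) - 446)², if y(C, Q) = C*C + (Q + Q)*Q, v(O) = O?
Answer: 201601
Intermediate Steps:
y(C, Q) = C² + 2*Q² (y(C, Q) = C² + (2*Q)*Q = C² + 2*Q²)
(q(v(3), y(-1, -1) - 8) - 446)² = (-3 - 446)² = (-449)² = 201601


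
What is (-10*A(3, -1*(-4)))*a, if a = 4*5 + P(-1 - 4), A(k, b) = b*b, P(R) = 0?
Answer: -3200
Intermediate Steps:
A(k, b) = b²
a = 20 (a = 4*5 + 0 = 20 + 0 = 20)
(-10*A(3, -1*(-4)))*a = -10*(-1*(-4))²*20 = -10*4²*20 = -10*16*20 = -160*20 = -3200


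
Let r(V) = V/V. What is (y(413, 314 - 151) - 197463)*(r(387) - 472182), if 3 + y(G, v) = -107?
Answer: 93290216713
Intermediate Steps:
y(G, v) = -110 (y(G, v) = -3 - 107 = -110)
r(V) = 1
(y(413, 314 - 151) - 197463)*(r(387) - 472182) = (-110 - 197463)*(1 - 472182) = -197573*(-472181) = 93290216713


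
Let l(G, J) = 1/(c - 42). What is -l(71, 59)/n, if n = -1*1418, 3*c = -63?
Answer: -1/89334 ≈ -1.1194e-5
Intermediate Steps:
c = -21 (c = (⅓)*(-63) = -21)
l(G, J) = -1/63 (l(G, J) = 1/(-21 - 42) = 1/(-63) = -1/63)
n = -1418
-l(71, 59)/n = -(-1)/(63*(-1418)) = -(-1)*(-1)/(63*1418) = -1*1/89334 = -1/89334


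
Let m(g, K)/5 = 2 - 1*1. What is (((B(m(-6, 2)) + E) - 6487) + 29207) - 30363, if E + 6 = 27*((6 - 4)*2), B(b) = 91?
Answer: -7450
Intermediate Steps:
m(g, K) = 5 (m(g, K) = 5*(2 - 1*1) = 5*(2 - 1) = 5*1 = 5)
E = 102 (E = -6 + 27*((6 - 4)*2) = -6 + 27*(2*2) = -6 + 27*4 = -6 + 108 = 102)
(((B(m(-6, 2)) + E) - 6487) + 29207) - 30363 = (((91 + 102) - 6487) + 29207) - 30363 = ((193 - 6487) + 29207) - 30363 = (-6294 + 29207) - 30363 = 22913 - 30363 = -7450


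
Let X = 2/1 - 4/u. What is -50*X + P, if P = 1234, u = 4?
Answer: 1184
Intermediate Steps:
X = 1 (X = 2/1 - 4/4 = 2*1 - 4*¼ = 2 - 1 = 1)
-50*X + P = -50*1 + 1234 = -50 + 1234 = 1184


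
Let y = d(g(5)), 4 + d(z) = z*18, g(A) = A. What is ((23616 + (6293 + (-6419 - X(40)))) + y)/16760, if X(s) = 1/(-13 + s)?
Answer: 636551/452520 ≈ 1.4067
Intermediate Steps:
d(z) = -4 + 18*z (d(z) = -4 + z*18 = -4 + 18*z)
y = 86 (y = -4 + 18*5 = -4 + 90 = 86)
((23616 + (6293 + (-6419 - X(40)))) + y)/16760 = ((23616 + (6293 + (-6419 - 1/(-13 + 40)))) + 86)/16760 = ((23616 + (6293 + (-6419 - 1/27))) + 86)*(1/16760) = ((23616 + (6293 - 173314/27)) + 86)*(1/16760) = ((23616 - 3403/27) + 86)*(1/16760) = (634229/27 + 86)*(1/16760) = (636551/27)*(1/16760) = 636551/452520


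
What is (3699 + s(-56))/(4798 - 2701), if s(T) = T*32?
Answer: 1907/2097 ≈ 0.90939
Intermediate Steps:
s(T) = 32*T
(3699 + s(-56))/(4798 - 2701) = (3699 + 32*(-56))/(4798 - 2701) = (3699 - 1792)/2097 = 1907*(1/2097) = 1907/2097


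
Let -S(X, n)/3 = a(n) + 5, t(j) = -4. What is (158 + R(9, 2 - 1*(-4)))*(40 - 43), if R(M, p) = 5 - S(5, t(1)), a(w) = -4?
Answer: -498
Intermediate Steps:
S(X, n) = -3 (S(X, n) = -3*(-4 + 5) = -3*1 = -3)
R(M, p) = 8 (R(M, p) = 5 - 1*(-3) = 5 + 3 = 8)
(158 + R(9, 2 - 1*(-4)))*(40 - 43) = (158 + 8)*(40 - 43) = 166*(-3) = -498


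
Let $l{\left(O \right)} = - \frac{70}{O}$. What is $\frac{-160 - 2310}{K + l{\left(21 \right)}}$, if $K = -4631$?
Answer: $\frac{7410}{13903} \approx 0.53298$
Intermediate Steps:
$\frac{-160 - 2310}{K + l{\left(21 \right)}} = \frac{-160 - 2310}{-4631 - \frac{70}{21}} = - \frac{2470}{-4631 - \frac{10}{3}} = - \frac{2470}{- \frac{13903}{3}} = \left(-2470\right) \left(- \frac{3}{13903}\right) = \frac{7410}{13903}$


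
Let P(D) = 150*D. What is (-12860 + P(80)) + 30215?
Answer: 29355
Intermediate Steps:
(-12860 + P(80)) + 30215 = (-12860 + 150*80) + 30215 = (-12860 + 12000) + 30215 = -860 + 30215 = 29355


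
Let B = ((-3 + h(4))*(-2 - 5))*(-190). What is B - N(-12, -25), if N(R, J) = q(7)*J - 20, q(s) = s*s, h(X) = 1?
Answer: -1415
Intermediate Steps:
q(s) = s**2
N(R, J) = -20 + 49*J (N(R, J) = 7**2*J - 20 = 49*J - 20 = -20 + 49*J)
B = -2660 (B = ((-3 + 1)*(-2 - 5))*(-190) = -2*(-7)*(-190) = 14*(-190) = -2660)
B - N(-12, -25) = -2660 - (-20 + 49*(-25)) = -2660 - (-20 - 1225) = -2660 - 1*(-1245) = -2660 + 1245 = -1415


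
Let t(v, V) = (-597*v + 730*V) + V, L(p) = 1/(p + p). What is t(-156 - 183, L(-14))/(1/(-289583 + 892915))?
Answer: 854618722169/7 ≈ 1.2209e+11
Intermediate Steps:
L(p) = 1/(2*p)
t(v, V) = -597*v + 731*V
t(-156 - 183, L(-14))/(1/(-289583 + 892915)) = (-597*(-156 - 183) + 731*((½)/(-14)))/(1/(-289583 + 892915)) = (-597*(-339) + 731*((½)*(-1/14)))/(1/603332) = (202383 + 731*(-1/28))/(1/603332) = (202383 - 731/28)*603332 = (5665993/28)*603332 = 854618722169/7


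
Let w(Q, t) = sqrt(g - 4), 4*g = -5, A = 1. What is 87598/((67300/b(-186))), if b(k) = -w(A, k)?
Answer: -43799*I*sqrt(21)/67300 ≈ -2.9823*I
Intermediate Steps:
g = -5/4 (g = (1/4)*(-5) = -5/4 ≈ -1.2500)
w(Q, t) = I*sqrt(21)/2 (w(Q, t) = sqrt(-5/4 - 4) = sqrt(-21/4) = I*sqrt(21)/2)
b(k) = -I*sqrt(21)/2
87598/((67300/b(-186))) = 87598/((67300/((-I*sqrt(21)/2)))) = 87598/((67300*(2*I*sqrt(21)/21))) = 87598/((134600*I*sqrt(21)/21)) = 87598*(-I*sqrt(21)/134600) = -43799*I*sqrt(21)/67300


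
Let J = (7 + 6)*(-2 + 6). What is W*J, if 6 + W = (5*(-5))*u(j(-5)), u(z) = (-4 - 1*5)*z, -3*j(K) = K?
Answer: 19188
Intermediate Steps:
j(K) = -K/3
u(z) = -9*z (u(z) = (-4 - 5)*z = -9*z)
J = 52 (J = 13*4 = 52)
W = 369 (W = -6 + (5*(-5))*(-(-3)*(-5)) = -6 - (-225)*5/3 = -6 - 25*(-15) = -6 + 375 = 369)
W*J = 369*52 = 19188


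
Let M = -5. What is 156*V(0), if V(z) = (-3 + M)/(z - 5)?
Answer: 1248/5 ≈ 249.60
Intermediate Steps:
V(z) = -8/(-5 + z) (V(z) = (-3 - 5)/(z - 5) = -8/(-5 + z))
156*V(0) = 156*(-8/(-5 + 0)) = 156*(-8/(-5)) = 156*(-8*(-⅕)) = 156*(8/5) = 1248/5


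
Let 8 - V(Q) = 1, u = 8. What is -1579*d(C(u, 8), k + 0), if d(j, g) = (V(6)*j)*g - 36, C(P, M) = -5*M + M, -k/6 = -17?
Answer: 36133836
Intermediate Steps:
k = 102 (k = -6*(-17) = 102)
V(Q) = 7 (V(Q) = 8 - 1*1 = 8 - 1 = 7)
C(P, M) = -4*M
d(j, g) = -36 + 7*g*j (d(j, g) = (7*j)*g - 36 = 7*g*j - 36 = -36 + 7*g*j)
-1579*d(C(u, 8), k + 0) = -1579*(-36 + 7*(102 + 0)*(-4*8)) = -1579*(-36 + 7*102*(-32)) = -1579*(-36 - 22848) = -1579*(-22884) = 36133836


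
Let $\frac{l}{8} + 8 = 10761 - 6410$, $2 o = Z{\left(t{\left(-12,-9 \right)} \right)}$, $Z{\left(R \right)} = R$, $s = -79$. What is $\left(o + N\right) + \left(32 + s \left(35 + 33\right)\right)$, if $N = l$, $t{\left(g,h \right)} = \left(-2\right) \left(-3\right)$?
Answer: $29407$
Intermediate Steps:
$t{\left(g,h \right)} = 6$
$o = 3$ ($o = \frac{1}{2} \cdot 6 = 3$)
$l = 34744$ ($l = -64 + 8 \left(10761 - 6410\right) = -64 + 8 \cdot 4351 = -64 + 34808 = 34744$)
$N = 34744$
$\left(o + N\right) + \left(32 + s \left(35 + 33\right)\right) = \left(3 + 34744\right) + \left(32 - 79 \left(35 + 33\right)\right) = 34747 + \left(32 - 5372\right) = 34747 - 5340 = 29407$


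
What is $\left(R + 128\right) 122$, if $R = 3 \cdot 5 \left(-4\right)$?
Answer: $8296$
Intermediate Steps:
$R = -60$ ($R = 15 \left(-4\right) = -60$)
$\left(R + 128\right) 122 = \left(-60 + 128\right) 122 = 68 \cdot 122 = 8296$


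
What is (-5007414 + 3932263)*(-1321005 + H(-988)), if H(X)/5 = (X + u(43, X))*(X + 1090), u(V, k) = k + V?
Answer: 2480195957085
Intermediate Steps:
u(V, k) = V + k
H(X) = 5*(43 + 2*X)*(1090 + X) (H(X) = 5*((X + (43 + X))*(X + 1090)) = 5*((43 + 2*X)*(1090 + X)) = 5*(43 + 2*X)*(1090 + X))
(-5007414 + 3932263)*(-1321005 + H(-988)) = (-5007414 + 3932263)*(-1321005 + (234350 + 10*(-988)² + 11115*(-988))) = -1075151*(-1321005 + (234350 + 10*976144 - 10981620)) = -1075151*(-1321005 + (234350 + 9761440 - 10981620)) = -1075151*(-1321005 - 985830) = -1075151*(-2306835) = 2480195957085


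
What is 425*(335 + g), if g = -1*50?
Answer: 121125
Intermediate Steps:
g = -50
425*(335 + g) = 425*(335 - 50) = 425*285 = 121125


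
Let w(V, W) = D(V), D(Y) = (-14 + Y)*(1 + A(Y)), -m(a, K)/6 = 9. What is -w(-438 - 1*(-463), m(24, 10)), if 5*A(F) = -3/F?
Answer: -1342/125 ≈ -10.736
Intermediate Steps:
A(F) = -3/(5*F) (A(F) = (-3/F)/5 = -3/(5*F))
m(a, K) = -54 (m(a, K) = -6*9 = -54)
D(Y) = (1 - 3/(5*Y))*(-14 + Y) (D(Y) = (-14 + Y)*(1 - 3/(5*Y)) = (1 - 3/(5*Y))*(-14 + Y))
w(V, W) = -73/5 + V + 42/(5*V)
-w(-438 - 1*(-463), m(24, 10)) = -(-73/5 + (-438 - 1*(-463)) + 42/(5*(-438 - 1*(-463)))) = -(-73/5 + (-438 + 463) + 42/(5*(-438 + 463))) = -(-73/5 + 25 + (42/5)/25) = -(-73/5 + 25 + (42/5)*(1/25)) = -(-73/5 + 25 + 42/125) = -1*1342/125 = -1342/125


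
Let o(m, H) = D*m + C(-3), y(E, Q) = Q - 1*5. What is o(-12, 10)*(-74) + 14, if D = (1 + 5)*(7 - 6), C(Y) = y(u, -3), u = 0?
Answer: 5934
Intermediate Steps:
y(E, Q) = -5 + Q (y(E, Q) = Q - 5 = -5 + Q)
C(Y) = -8 (C(Y) = -5 - 3 = -8)
D = 6 (D = 6*1 = 6)
o(m, H) = -8 + 6*m (o(m, H) = 6*m - 8 = -8 + 6*m)
o(-12, 10)*(-74) + 14 = (-8 + 6*(-12))*(-74) + 14 = (-8 - 72)*(-74) + 14 = -80*(-74) + 14 = 5920 + 14 = 5934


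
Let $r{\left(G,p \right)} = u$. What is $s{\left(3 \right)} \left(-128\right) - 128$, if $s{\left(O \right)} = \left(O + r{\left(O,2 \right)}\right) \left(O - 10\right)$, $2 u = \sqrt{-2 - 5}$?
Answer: $2560 + 448 i \sqrt{7} \approx 2560.0 + 1185.3 i$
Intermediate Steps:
$u = \frac{i \sqrt{7}}{2}$ ($u = \frac{\sqrt{-2 - 5}}{2} = \frac{\sqrt{-7}}{2} = \frac{i \sqrt{7}}{2} \approx 1.3229 i$)
$r{\left(G,p \right)} = \frac{i \sqrt{7}}{2}$
$s{\left(O \right)} = \left(-10 + O\right) \left(O + \frac{i \sqrt{7}}{2}\right)$ ($s{\left(O \right)} = \left(O + \frac{i \sqrt{7}}{2}\right) \left(O - 10\right) = \left(O + \frac{i \sqrt{7}}{2}\right) \left(-10 + O\right) = \left(-10 + O\right) \left(O + \frac{i \sqrt{7}}{2}\right)$)
$s{\left(3 \right)} \left(-128\right) - 128 = \left(3^{2} - 30 - 5 i \sqrt{7} + \frac{1}{2} i 3 \sqrt{7}\right) \left(-128\right) - 128 = \left(9 - 30 - 5 i \sqrt{7} + \frac{3 i \sqrt{7}}{2}\right) \left(-128\right) - 128 = \left(-21 - \frac{7 i \sqrt{7}}{2}\right) \left(-128\right) - 128 = \left(2688 + 448 i \sqrt{7}\right) - 128 = 2560 + 448 i \sqrt{7}$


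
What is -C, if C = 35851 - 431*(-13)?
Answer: -41454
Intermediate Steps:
C = 41454 (C = 35851 + 5603 = 41454)
-C = -1*41454 = -41454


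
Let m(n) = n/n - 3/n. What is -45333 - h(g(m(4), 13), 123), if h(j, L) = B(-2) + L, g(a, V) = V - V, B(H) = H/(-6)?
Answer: -136369/3 ≈ -45456.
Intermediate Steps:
B(H) = -H/6 (B(H) = H*(-⅙) = -H/6)
m(n) = 1 - 3/n
g(a, V) = 0
h(j, L) = ⅓ + L (h(j, L) = -⅙*(-2) + L = ⅓ + L)
-45333 - h(g(m(4), 13), 123) = -45333 - (⅓ + 123) = -45333 - 1*370/3 = -45333 - 370/3 = -136369/3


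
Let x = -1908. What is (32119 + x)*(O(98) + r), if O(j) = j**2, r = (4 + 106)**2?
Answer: 655699544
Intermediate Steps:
r = 12100 (r = 110**2 = 12100)
(32119 + x)*(O(98) + r) = (32119 - 1908)*(98**2 + 12100) = 30211*(9604 + 12100) = 30211*21704 = 655699544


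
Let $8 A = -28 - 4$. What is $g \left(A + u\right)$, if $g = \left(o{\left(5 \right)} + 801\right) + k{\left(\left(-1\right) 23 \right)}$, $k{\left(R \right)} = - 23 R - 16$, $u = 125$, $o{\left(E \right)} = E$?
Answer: $159599$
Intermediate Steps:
$A = -4$ ($A = \frac{-28 - 4}{8} = \frac{1}{8} \left(-32\right) = -4$)
$k{\left(R \right)} = -16 - 23 R$
$g = 1319$ ($g = \left(5 + 801\right) - \left(16 + 23 \left(\left(-1\right) 23\right)\right) = 806 - -513 = 806 + \left(-16 + 529\right) = 806 + 513 = 1319$)
$g \left(A + u\right) = 1319 \left(-4 + 125\right) = 1319 \cdot 121 = 159599$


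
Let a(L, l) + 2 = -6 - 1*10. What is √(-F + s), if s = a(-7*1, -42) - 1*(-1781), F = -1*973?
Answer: 12*√19 ≈ 52.307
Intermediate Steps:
F = -973
a(L, l) = -18 (a(L, l) = -2 + (-6 - 1*10) = -2 + (-6 - 10) = -2 - 16 = -18)
s = 1763 (s = -18 - 1*(-1781) = -18 + 1781 = 1763)
√(-F + s) = √(-1*(-973) + 1763) = √(973 + 1763) = √2736 = 12*√19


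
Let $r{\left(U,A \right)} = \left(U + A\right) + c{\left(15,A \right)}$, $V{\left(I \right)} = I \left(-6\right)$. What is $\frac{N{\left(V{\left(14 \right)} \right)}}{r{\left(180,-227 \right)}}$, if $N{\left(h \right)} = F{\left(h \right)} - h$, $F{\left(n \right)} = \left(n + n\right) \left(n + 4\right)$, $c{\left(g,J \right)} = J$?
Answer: $- \frac{6762}{137} \approx -49.358$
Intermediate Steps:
$V{\left(I \right)} = - 6 I$
$F{\left(n \right)} = 2 n \left(4 + n\right)$
$r{\left(U,A \right)} = U + 2 A$ ($r{\left(U,A \right)} = \left(U + A\right) + A = \left(A + U\right) + A = U + 2 A$)
$N{\left(h \right)} = - h + 2 h \left(4 + h\right)$ ($N{\left(h \right)} = 2 h \left(4 + h\right) - h = - h + 2 h \left(4 + h\right)$)
$\frac{N{\left(V{\left(14 \right)} \right)}}{r{\left(180,-227 \right)}} = \frac{\left(-6\right) 14 \left(7 + 2 \left(\left(-6\right) 14\right)\right)}{180 + 2 \left(-227\right)} = \frac{\left(-84\right) \left(7 + 2 \left(-84\right)\right)}{180 - 454} = \frac{\left(-84\right) \left(7 - 168\right)}{-274} = \left(-84\right) \left(-161\right) \left(- \frac{1}{274}\right) = 13524 \left(- \frac{1}{274}\right) = - \frac{6762}{137}$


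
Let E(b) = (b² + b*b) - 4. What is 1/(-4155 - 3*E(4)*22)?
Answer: -1/6003 ≈ -0.00016658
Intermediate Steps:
E(b) = -4 + 2*b² (E(b) = (b² + b²) - 4 = 2*b² - 4 = -4 + 2*b²)
1/(-4155 - 3*E(4)*22) = 1/(-4155 - 3*(-4 + 2*4²)*22) = 1/(-4155 - 3*(-4 + 2*16)*22) = 1/(-4155 - 3*(-4 + 32)*22) = 1/(-4155 - 3*28*22) = 1/(-4155 - 84*22) = 1/(-4155 - 1848) = 1/(-6003) = -1/6003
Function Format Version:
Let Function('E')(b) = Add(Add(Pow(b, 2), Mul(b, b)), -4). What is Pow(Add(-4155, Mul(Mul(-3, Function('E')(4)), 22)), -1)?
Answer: Rational(-1, 6003) ≈ -0.00016658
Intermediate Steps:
Function('E')(b) = Add(-4, Mul(2, Pow(b, 2))) (Function('E')(b) = Add(Add(Pow(b, 2), Pow(b, 2)), -4) = Add(Mul(2, Pow(b, 2)), -4) = Add(-4, Mul(2, Pow(b, 2))))
Pow(Add(-4155, Mul(Mul(-3, Function('E')(4)), 22)), -1) = Pow(Add(-4155, Mul(Mul(-3, Add(-4, Mul(2, Pow(4, 2)))), 22)), -1) = Pow(Add(-4155, Mul(Mul(-3, Add(-4, Mul(2, 16))), 22)), -1) = Pow(Add(-4155, Mul(Mul(-3, Add(-4, 32)), 22)), -1) = Pow(Add(-4155, Mul(Mul(-3, 28), 22)), -1) = Pow(Add(-4155, Mul(-84, 22)), -1) = Pow(Add(-4155, -1848), -1) = Pow(-6003, -1) = Rational(-1, 6003)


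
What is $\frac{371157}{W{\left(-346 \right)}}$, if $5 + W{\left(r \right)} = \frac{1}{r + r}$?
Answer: $- \frac{256840644}{3461} \approx -74210.0$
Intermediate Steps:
$W{\left(r \right)} = -5 + \frac{1}{2 r}$ ($W{\left(r \right)} = -5 + \frac{1}{r + r} = -5 + \frac{1}{2 r}$)
$\frac{371157}{W{\left(-346 \right)}} = \frac{371157}{-5 + \frac{1}{2 \left(-346\right)}} = \frac{371157}{-5 + \frac{1}{2} \left(- \frac{1}{346}\right)} = \frac{371157}{-5 - \frac{1}{692}} = \frac{371157}{- \frac{3461}{692}} = 371157 \left(- \frac{692}{3461}\right) = - \frac{256840644}{3461}$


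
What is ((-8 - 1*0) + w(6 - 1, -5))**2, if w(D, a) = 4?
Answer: 16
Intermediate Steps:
((-8 - 1*0) + w(6 - 1, -5))**2 = ((-8 - 1*0) + 4)**2 = ((-8 + 0) + 4)**2 = (-8 + 4)**2 = (-4)**2 = 16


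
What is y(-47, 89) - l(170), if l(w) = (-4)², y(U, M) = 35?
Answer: 19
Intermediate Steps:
l(w) = 16
y(-47, 89) - l(170) = 35 - 1*16 = 35 - 16 = 19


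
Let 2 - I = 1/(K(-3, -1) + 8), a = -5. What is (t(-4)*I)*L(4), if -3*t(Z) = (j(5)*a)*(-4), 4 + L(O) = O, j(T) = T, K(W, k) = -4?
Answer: 0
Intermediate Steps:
L(O) = -4 + O
I = 7/4 (I = 2 - 1/(-4 + 8) = 2 - 1/4 = 2 - 1*¼ = 2 - ¼ = 7/4 ≈ 1.7500)
t(Z) = -100/3 (t(Z) = -5*(-5)*(-4)/3 = -(-25)*(-4)/3 = -⅓*100 = -100/3)
(t(-4)*I)*L(4) = (-100/3*7/4)*(-4 + 4) = -175/3*0 = 0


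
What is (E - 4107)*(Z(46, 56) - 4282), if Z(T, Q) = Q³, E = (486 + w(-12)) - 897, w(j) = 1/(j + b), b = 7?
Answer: -3870606394/5 ≈ -7.7412e+8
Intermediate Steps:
w(j) = 1/(7 + j) (w(j) = 1/(j + 7) = 1/(7 + j))
E = -2056/5 (E = (486 + 1/(7 - 12)) - 897 = (486 + 1/(-5)) - 897 = (486 - ⅕) - 897 = 2429/5 - 897 = -2056/5 ≈ -411.20)
(E - 4107)*(Z(46, 56) - 4282) = (-2056/5 - 4107)*(56³ - 4282) = -22591*(175616 - 4282)/5 = -22591/5*171334 = -3870606394/5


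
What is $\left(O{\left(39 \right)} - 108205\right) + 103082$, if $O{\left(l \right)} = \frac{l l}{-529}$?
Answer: $- \frac{2711588}{529} \approx -5125.9$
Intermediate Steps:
$O{\left(l \right)} = - \frac{l^{2}}{529}$ ($O{\left(l \right)} = l^{2} \left(- \frac{1}{529}\right) = - \frac{l^{2}}{529}$)
$\left(O{\left(39 \right)} - 108205\right) + 103082 = \left(- \frac{39^{2}}{529} - 108205\right) + 103082 = \left(\left(- \frac{1}{529}\right) 1521 - 108205\right) + 103082 = \left(- \frac{1521}{529} - 108205\right) + 103082 = - \frac{57241966}{529} + 103082 = - \frac{2711588}{529}$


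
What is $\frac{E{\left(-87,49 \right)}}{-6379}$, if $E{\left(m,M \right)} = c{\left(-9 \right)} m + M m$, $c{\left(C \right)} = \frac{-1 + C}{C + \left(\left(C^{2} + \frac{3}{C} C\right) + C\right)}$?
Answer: $\frac{46748}{70169} \approx 0.66622$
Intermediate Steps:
$c{\left(C \right)} = \frac{-1 + C}{3 + C^{2} + 2 C}$ ($c{\left(C \right)} = \frac{-1 + C}{C + \left(\left(C^{2} + 3\right) + C\right)} = \frac{-1 + C}{C + \left(\left(3 + C^{2}\right) + C\right)} = \frac{-1 + C}{C + \left(3 + C + C^{2}\right)} = \frac{-1 + C}{3 + C^{2} + 2 C}$)
$E{\left(m,M \right)} = - \frac{5 m}{33} + M m$ ($E{\left(m,M \right)} = \frac{-1 - 9}{3 + \left(-9\right)^{2} + 2 \left(-9\right)} m + M m = \frac{1}{3 + 81 - 18} \left(-10\right) m + M m = \frac{1}{66} \left(-10\right) m + M m = - \frac{5 m}{33} + M m$)
$\frac{E{\left(-87,49 \right)}}{-6379} = \frac{\frac{1}{33} \left(-87\right) \left(-5 + 33 \cdot 49\right)}{-6379} = \frac{1}{33} \left(-87\right) \left(-5 + 1617\right) \left(- \frac{1}{6379}\right) = \frac{1}{33} \left(-87\right) 1612 \left(- \frac{1}{6379}\right) = \left(- \frac{46748}{11}\right) \left(- \frac{1}{6379}\right) = \frac{46748}{70169}$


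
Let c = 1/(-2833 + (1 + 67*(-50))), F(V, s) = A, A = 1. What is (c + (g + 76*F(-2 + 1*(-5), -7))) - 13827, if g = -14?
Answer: -85095231/6182 ≈ -13765.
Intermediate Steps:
F(V, s) = 1
c = -1/6182 (c = 1/(-2833 + (1 - 3350)) = 1/(-2833 - 3349) = 1/(-6182) = -1/6182 ≈ -0.00016176)
(c + (g + 76*F(-2 + 1*(-5), -7))) - 13827 = (-1/6182 + (-14 + 76*1)) - 13827 = (-1/6182 + (-14 + 76)) - 13827 = (-1/6182 + 62) - 13827 = 383283/6182 - 13827 = -85095231/6182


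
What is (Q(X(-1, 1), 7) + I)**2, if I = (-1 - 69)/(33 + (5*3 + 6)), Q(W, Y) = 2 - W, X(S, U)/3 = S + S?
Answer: 32761/729 ≈ 44.940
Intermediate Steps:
X(S, U) = 6*S (X(S, U) = 3*(S + S) = 3*(2*S) = 6*S)
I = -35/27 (I = -70/(33 + (15 + 6)) = -70/(33 + 21) = -70/54 = -70*1/54 = -35/27 ≈ -1.2963)
(Q(X(-1, 1), 7) + I)**2 = ((2 - 6*(-1)) - 35/27)**2 = ((2 - 1*(-6)) - 35/27)**2 = ((2 + 6) - 35/27)**2 = (8 - 35/27)**2 = (181/27)**2 = 32761/729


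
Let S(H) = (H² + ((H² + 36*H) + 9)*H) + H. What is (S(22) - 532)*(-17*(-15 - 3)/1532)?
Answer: 2160666/383 ≈ 5641.4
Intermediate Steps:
S(H) = H + H² + H*(9 + H² + 36*H) (S(H) = (H² + (9 + H² + 36*H)*H) + H = (H² + H*(9 + H² + 36*H)) + H = H + H² + H*(9 + H² + 36*H))
(S(22) - 532)*(-17*(-15 - 3)/1532) = (22*(10 + 22² + 37*22) - 532)*(-17*(-15 - 3)/1532) = (22*(10 + 484 + 814) - 532)*(-17*(-18)*(1/1532)) = (22*1308 - 532)*(306*(1/1532)) = (28776 - 532)*(153/766) = 28244*(153/766) = 2160666/383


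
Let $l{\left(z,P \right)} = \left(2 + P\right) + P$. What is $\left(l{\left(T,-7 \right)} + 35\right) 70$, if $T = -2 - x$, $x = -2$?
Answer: $1610$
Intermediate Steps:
$T = 0$ ($T = -2 - -2 = -2 + 2 = 0$)
$l{\left(z,P \right)} = 2 + 2 P$
$\left(l{\left(T,-7 \right)} + 35\right) 70 = \left(\left(2 + 2 \left(-7\right)\right) + 35\right) 70 = \left(\left(2 - 14\right) + 35\right) 70 = \left(-12 + 35\right) 70 = 23 \cdot 70 = 1610$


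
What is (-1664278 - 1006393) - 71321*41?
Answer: -5594832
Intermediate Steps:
(-1664278 - 1006393) - 71321*41 = -2670671 - 1*2924161 = -2670671 - 2924161 = -5594832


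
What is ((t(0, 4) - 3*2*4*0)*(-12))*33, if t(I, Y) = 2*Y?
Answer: -3168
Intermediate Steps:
((t(0, 4) - 3*2*4*0)*(-12))*33 = ((2*4 - 3*2*4*0)*(-12))*33 = ((8 - 24*0)*(-12))*33 = ((8 - 3*0)*(-12))*33 = ((8 + 0)*(-12))*33 = (8*(-12))*33 = -96*33 = -3168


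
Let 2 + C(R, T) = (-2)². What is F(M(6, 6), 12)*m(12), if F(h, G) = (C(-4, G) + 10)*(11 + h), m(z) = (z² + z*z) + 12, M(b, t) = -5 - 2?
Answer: 14400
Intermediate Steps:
M(b, t) = -7
m(z) = 12 + 2*z² (m(z) = (z² + z²) + 12 = 2*z² + 12 = 12 + 2*z²)
C(R, T) = 2 (C(R, T) = -2 + (-2)² = -2 + 4 = 2)
F(h, G) = 132 + 12*h (F(h, G) = (2 + 10)*(11 + h) = 12*(11 + h) = 132 + 12*h)
F(M(6, 6), 12)*m(12) = (132 + 12*(-7))*(12 + 2*12²) = (132 - 84)*(12 + 2*144) = 48*(12 + 288) = 48*300 = 14400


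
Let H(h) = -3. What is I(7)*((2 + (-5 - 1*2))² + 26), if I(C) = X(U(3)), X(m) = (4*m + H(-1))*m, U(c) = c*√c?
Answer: 5508 - 459*√3 ≈ 4713.0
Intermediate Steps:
U(c) = c^(3/2)
X(m) = m*(-3 + 4*m) (X(m) = (4*m - 3)*m = (-3 + 4*m)*m = m*(-3 + 4*m))
I(C) = 3*√3*(-3 + 12*√3) (I(C) = 3^(3/2)*(-3 + 4*3^(3/2)) = (3*√3)*(-3 + 4*(3*√3)) = (3*√3)*(-3 + 12*√3) = 3*√3*(-3 + 12*√3))
I(7)*((2 + (-5 - 1*2))² + 26) = (108 - 9*√3)*((2 + (-5 - 1*2))² + 26) = (108 - 9*√3)*((2 + (-5 - 2))² + 26) = (108 - 9*√3)*((2 - 7)² + 26) = (108 - 9*√3)*((-5)² + 26) = (108 - 9*√3)*(25 + 26) = (108 - 9*√3)*51 = 5508 - 459*√3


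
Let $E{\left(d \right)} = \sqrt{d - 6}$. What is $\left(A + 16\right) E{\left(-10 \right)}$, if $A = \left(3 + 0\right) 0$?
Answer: $64 i \approx 64.0 i$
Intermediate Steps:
$E{\left(d \right)} = \sqrt{-6 + d}$
$A = 0$ ($A = 3 \cdot 0 = 0$)
$\left(A + 16\right) E{\left(-10 \right)} = \left(0 + 16\right) \sqrt{-6 - 10} = 16 \sqrt{-16} = 16 \cdot 4 i = 64 i$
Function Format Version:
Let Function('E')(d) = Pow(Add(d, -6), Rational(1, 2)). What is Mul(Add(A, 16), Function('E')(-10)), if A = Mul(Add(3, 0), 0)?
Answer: Mul(64, I) ≈ Mul(64.000, I)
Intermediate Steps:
Function('E')(d) = Pow(Add(-6, d), Rational(1, 2))
A = 0 (A = Mul(3, 0) = 0)
Mul(Add(A, 16), Function('E')(-10)) = Mul(Add(0, 16), Pow(Add(-6, -10), Rational(1, 2))) = Mul(16, Pow(-16, Rational(1, 2))) = Mul(16, Mul(4, I)) = Mul(64, I)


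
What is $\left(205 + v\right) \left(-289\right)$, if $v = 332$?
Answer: $-155193$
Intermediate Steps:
$\left(205 + v\right) \left(-289\right) = \left(205 + 332\right) \left(-289\right) = 537 \left(-289\right) = -155193$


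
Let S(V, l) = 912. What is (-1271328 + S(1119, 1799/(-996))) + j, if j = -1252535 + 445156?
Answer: -2077795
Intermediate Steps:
j = -807379
(-1271328 + S(1119, 1799/(-996))) + j = (-1271328 + 912) - 807379 = -1270416 - 807379 = -2077795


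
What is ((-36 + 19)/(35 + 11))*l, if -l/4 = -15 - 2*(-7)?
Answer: -34/23 ≈ -1.4783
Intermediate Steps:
l = 4 (l = -4*(-15 - 2*(-7)) = -4*(-15 + 14) = -4*(-1) = 4)
((-36 + 19)/(35 + 11))*l = ((-36 + 19)/(35 + 11))*4 = -17/46*4 = -34/23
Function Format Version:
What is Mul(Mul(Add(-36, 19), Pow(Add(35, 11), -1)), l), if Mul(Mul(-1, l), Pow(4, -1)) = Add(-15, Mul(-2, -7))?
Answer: Rational(-34, 23) ≈ -1.4783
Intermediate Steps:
l = 4 (l = Mul(-4, Add(-15, Mul(-2, -7))) = Mul(-4, Add(-15, 14)) = Mul(-4, -1) = 4)
Mul(Mul(Add(-36, 19), Pow(Add(35, 11), -1)), l) = Mul(Mul(Add(-36, 19), Pow(Add(35, 11), -1)), 4) = Mul(Mul(-17, Pow(46, -1)), 4) = Mul(Mul(-17, Rational(1, 46)), 4) = Mul(Rational(-17, 46), 4) = Rational(-34, 23)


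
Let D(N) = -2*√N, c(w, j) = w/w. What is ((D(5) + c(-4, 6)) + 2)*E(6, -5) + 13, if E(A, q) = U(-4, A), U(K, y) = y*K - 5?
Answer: -74 + 58*√5 ≈ 55.692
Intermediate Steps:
U(K, y) = -5 + K*y (U(K, y) = K*y - 5 = -5 + K*y)
E(A, q) = -5 - 4*A
c(w, j) = 1
((D(5) + c(-4, 6)) + 2)*E(6, -5) + 13 = ((-2*√5 + 1) + 2)*(-5 - 4*6) + 13 = ((1 - 2*√5) + 2)*(-5 - 24) + 13 = (3 - 2*√5)*(-29) + 13 = (-87 + 58*√5) + 13 = -74 + 58*√5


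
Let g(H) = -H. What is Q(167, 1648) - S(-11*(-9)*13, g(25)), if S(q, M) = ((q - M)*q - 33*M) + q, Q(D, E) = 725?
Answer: -1689931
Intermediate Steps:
S(q, M) = q - 33*M + q*(q - M) (S(q, M) = (q*(q - M) - 33*M) + q = (-33*M + q*(q - M)) + q = q - 33*M + q*(q - M))
Q(167, 1648) - S(-11*(-9)*13, g(25)) = 725 - (-11*(-9)*13 + (-11*(-9)*13)² - (-33)*25 - (-1*25)*-11*(-9)*13) = 725 - (99*13 + (99*13)² - 33*(-25) - 1*(-25)*99*13) = 725 - (1287 + 1287² + 825 - 1*(-25)*1287) = 725 - (1287 + 1656369 + 825 + 32175) = 725 - 1*1690656 = 725 - 1690656 = -1689931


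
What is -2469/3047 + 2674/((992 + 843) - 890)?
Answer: 830639/411345 ≈ 2.0193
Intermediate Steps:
-2469/3047 + 2674/((992 + 843) - 890) = -2469*1/3047 + 2674/(1835 - 890) = -2469/3047 + 2674/945 = -2469/3047 + 2674*(1/945) = -2469/3047 + 382/135 = 830639/411345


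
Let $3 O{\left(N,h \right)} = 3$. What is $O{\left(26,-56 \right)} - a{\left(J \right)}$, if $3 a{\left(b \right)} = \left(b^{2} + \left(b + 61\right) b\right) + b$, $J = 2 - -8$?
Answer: $- \frac{817}{3} \approx -272.33$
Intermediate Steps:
$O{\left(N,h \right)} = 1$ ($O{\left(N,h \right)} = \frac{1}{3} \cdot 3 = 1$)
$J = 10$ ($J = 2 + 8 = 10$)
$a{\left(b \right)} = \frac{b}{3} + \frac{b^{2}}{3} + \frac{b \left(61 + b\right)}{3}$ ($a{\left(b \right)} = \frac{\left(b^{2} + \left(b + 61\right) b\right) + b}{3} = \frac{\left(b^{2} + \left(61 + b\right) b\right) + b}{3} = \frac{\left(b^{2} + b \left(61 + b\right)\right) + b}{3} = \frac{b + b^{2} + b \left(61 + b\right)}{3} = \frac{b}{3} + \frac{b^{2}}{3} + \frac{b \left(61 + b\right)}{3}$)
$O{\left(26,-56 \right)} - a{\left(J \right)} = 1 - \frac{2}{3} \cdot 10 \left(31 + 10\right) = 1 - \frac{2}{3} \cdot 10 \cdot 41 = 1 - \frac{820}{3} = - \frac{817}{3}$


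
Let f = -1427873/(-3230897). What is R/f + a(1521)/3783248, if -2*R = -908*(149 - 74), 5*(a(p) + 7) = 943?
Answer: 520253551684348171/6752497089380 ≈ 77046.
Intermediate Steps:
a(p) = 908/5 (a(p) = -7 + (⅕)*943 = -7 + 943/5 = 908/5)
f = 1427873/3230897 (f = -1427873*(-1/3230897) = 1427873/3230897 ≈ 0.44194)
R = 34050 (R = -(-454)*(149 - 74) = -(-454)*75 = -½*(-68100) = 34050)
R/f + a(1521)/3783248 = 34050/(1427873/3230897) + (908/5)/3783248 = 34050*(3230897/1427873) + (908/5)*(1/3783248) = 110012042850/1427873 + 227/4729060 = 520253551684348171/6752497089380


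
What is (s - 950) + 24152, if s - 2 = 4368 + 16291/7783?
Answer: 214609167/7783 ≈ 27574.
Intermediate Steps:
s = 34028001/7783 (s = 2 + (4368 + 16291/7783) = 2 + 34012435/7783 = 34028001/7783 ≈ 4372.1)
(s - 950) + 24152 = (34028001/7783 - 950) + 24152 = 26634151/7783 + 24152 = 214609167/7783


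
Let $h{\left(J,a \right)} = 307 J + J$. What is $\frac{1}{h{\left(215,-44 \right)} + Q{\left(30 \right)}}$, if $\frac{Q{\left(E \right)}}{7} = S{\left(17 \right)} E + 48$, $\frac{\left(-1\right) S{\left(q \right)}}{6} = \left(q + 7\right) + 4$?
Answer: $\frac{1}{31276} \approx 3.1973 \cdot 10^{-5}$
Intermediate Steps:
$S{\left(q \right)} = -66 - 6 q$ ($S{\left(q \right)} = - 6 \left(\left(q + 7\right) + 4\right) = - 6 \left(\left(7 + q\right) + 4\right) = - 6 \left(11 + q\right) = -66 - 6 q$)
$h{\left(J,a \right)} = 308 J$
$Q{\left(E \right)} = 336 - 1176 E$ ($Q{\left(E \right)} = 7 \left(\left(-66 - 102\right) E + 48\right) = 7 \left(- 168 E + 48\right) = 7 \left(48 - 168 E\right) = 336 - 1176 E$)
$\frac{1}{h{\left(215,-44 \right)} + Q{\left(30 \right)}} = \frac{1}{308 \cdot 215 + \left(336 - 35280\right)} = \frac{1}{66220 + \left(336 - 35280\right)} = \frac{1}{66220 - 34944} = \frac{1}{31276}$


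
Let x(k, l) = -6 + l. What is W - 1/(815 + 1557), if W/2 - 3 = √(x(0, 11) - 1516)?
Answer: 14231/2372 + 2*I*√1511 ≈ 5.9996 + 77.743*I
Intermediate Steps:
W = 6 + 2*I*√1511 (W = 6 + 2*√((-6 + 11) - 1516) = 6 + 2*√(5 - 1516) = 6 + 2*√(-1511) = 6 + 2*(I*√1511) = 6 + 2*I*√1511 ≈ 6.0 + 77.743*I)
W - 1/(815 + 1557) = (6 + 2*I*√1511) - 1/(815 + 1557) = (6 + 2*I*√1511) - 1/2372 = 14231/2372 + 2*I*√1511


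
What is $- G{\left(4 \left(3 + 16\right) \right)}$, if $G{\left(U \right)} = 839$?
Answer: $-839$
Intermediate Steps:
$- G{\left(4 \left(3 + 16\right) \right)} = \left(-1\right) 839 = -839$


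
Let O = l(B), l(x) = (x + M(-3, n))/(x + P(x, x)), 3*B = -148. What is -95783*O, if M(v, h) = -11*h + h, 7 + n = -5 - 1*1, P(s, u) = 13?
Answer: 23179486/109 ≈ 2.1266e+5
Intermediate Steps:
n = -13 (n = -7 + (-5 - 1*1) = -7 + (-5 - 1) = -7 - 6 = -13)
M(v, h) = -10*h
B = -148/3 (B = (1/3)*(-148) = -148/3 ≈ -49.333)
l(x) = (130 + x)/(13 + x) (l(x) = (x - 10*(-13))/(x + 13) = (x + 130)/(13 + x) = (130 + x)/(13 + x))
O = -242/109 (O = (130 - 148/3)/(13 - 148/3) = (242/3)/(-109/3) = -3/109*242/3 = -242/109 ≈ -2.2202)
-95783*O = -95783/(1/(-242/109)) = -95783/(-109/242) = -95783*(-242/109) = 23179486/109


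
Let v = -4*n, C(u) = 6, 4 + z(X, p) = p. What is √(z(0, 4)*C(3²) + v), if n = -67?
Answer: 2*√67 ≈ 16.371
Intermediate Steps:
z(X, p) = -4 + p
v = 268 (v = -4*(-67) = 268)
√(z(0, 4)*C(3²) + v) = √((-4 + 4)*6 + 268) = √(0*6 + 268) = √(0 + 268) = √268 = 2*√67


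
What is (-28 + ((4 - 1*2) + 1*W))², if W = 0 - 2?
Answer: 784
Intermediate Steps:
W = -2
(-28 + ((4 - 1*2) + 1*W))² = (-28 + ((4 - 1*2) + 1*(-2)))² = (-28 + ((4 - 2) - 2))² = (-28 + (2 - 2))² = (-28 + 0)² = (-28)² = 784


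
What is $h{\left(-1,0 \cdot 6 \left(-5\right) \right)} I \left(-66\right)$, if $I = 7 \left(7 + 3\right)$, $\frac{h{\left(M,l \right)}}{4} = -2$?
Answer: $36960$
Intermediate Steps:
$h{\left(M,l \right)} = -8$ ($h{\left(M,l \right)} = 4 \left(-2\right) = -8$)
$I = 70$ ($I = 7 \cdot 10 = 70$)
$h{\left(-1,0 \cdot 6 \left(-5\right) \right)} I \left(-66\right) = \left(-8\right) 70 \left(-66\right) = \left(-560\right) \left(-66\right) = 36960$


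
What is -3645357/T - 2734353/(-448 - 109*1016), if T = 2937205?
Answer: 2542006922607/108864566120 ≈ 23.350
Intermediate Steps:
-3645357/T - 2734353/(-448 - 109*1016) = -3645357/2937205 - 2734353/(-448 - 109*1016) = -3645357*1/2937205 - 2734353/(-448 - 110744) = -3645357/2937205 - 2734353/(-111192) = -3645357/2937205 - 2734353*(-1/111192) = -3645357/2937205 + 911451/37064 = 2542006922607/108864566120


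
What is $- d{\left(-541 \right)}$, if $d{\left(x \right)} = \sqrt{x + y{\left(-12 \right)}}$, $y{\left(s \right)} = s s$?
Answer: $- i \sqrt{397} \approx - 19.925 i$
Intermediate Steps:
$y{\left(s \right)} = s^{2}$
$d{\left(x \right)} = \sqrt{144 + x}$ ($d{\left(x \right)} = \sqrt{x + \left(-12\right)^{2}} = \sqrt{x + 144} = \sqrt{144 + x}$)
$- d{\left(-541 \right)} = - \sqrt{144 - 541} = - \sqrt{-397} = - i \sqrt{397}$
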